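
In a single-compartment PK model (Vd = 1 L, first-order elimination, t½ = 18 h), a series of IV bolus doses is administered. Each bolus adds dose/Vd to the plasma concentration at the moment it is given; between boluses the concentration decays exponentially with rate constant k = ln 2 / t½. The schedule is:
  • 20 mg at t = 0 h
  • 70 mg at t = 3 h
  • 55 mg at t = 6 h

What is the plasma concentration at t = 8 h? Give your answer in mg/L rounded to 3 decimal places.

123.361 mg/L

k = ln 2 / 18 = 0.03851 per h
Dose 1 (20 mg at t=0 h): 20·exp(−0.03851·8) = 14.697 mg/L
Dose 2 (70 mg at t=3 h): 70·exp(−0.03851·5) = 57.740 mg/L
Dose 3 (55 mg at t=6 h): 55·exp(−0.03851·2) = 50.923 mg/L
C(8) = 14.697 + 57.740 + 50.923 = 123.361 mg/L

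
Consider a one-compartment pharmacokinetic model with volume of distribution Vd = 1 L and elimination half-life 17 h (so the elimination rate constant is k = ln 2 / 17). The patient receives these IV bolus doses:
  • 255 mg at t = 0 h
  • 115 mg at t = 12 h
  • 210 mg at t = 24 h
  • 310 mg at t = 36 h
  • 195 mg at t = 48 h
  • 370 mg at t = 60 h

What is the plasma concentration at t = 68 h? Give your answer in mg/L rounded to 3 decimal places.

499.959 mg/L

k = ln 2 / 17 = 0.04077 per h
Dose 1 (255 mg at t=0 h): 255·exp(−0.04077·68) = 15.938 mg/L
Dose 2 (115 mg at t=12 h): 115·exp(−0.04077·56) = 11.724 mg/L
Dose 3 (210 mg at t=24 h): 210·exp(−0.04077·44) = 34.921 mg/L
Dose 4 (310 mg at t=36 h): 310·exp(−0.04077·32) = 84.085 mg/L
Dose 5 (195 mg at t=48 h): 195·exp(−0.04077·20) = 86.274 mg/L
Dose 6 (370 mg at t=60 h): 370·exp(−0.04077·8) = 267.018 mg/L
C(68) = 15.938 + 11.724 + 34.921 + 84.085 + 86.274 + 267.018 = 499.959 mg/L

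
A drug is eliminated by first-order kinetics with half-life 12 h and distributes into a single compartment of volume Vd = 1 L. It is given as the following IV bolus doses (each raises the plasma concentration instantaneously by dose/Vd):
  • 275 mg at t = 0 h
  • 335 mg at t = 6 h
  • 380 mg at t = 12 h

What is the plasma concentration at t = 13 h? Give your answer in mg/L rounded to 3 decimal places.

k = ln 2 / 12 = 0.05776 per h
Dose 1 (275 mg at t=0 h): 275·exp(−0.05776·13) = 129.783 mg/L
Dose 2 (335 mg at t=6 h): 335·exp(−0.05776·7) = 223.586 mg/L
Dose 3 (380 mg at t=12 h): 380·exp(−0.05776·1) = 358.672 mg/L
C(13) = 129.783 + 223.586 + 358.672 = 712.041 mg/L

712.041 mg/L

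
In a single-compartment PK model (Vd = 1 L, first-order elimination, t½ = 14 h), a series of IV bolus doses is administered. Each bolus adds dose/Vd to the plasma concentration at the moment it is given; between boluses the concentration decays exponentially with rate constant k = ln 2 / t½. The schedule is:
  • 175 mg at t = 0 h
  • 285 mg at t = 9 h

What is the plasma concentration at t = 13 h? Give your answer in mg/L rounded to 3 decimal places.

325.737 mg/L

k = ln 2 / 14 = 0.04951 per h
Dose 1 (175 mg at t=0 h): 175·exp(−0.04951·13) = 91.941 mg/L
Dose 2 (285 mg at t=9 h): 285·exp(−0.04951·4) = 233.796 mg/L
C(13) = 91.941 + 233.796 = 325.737 mg/L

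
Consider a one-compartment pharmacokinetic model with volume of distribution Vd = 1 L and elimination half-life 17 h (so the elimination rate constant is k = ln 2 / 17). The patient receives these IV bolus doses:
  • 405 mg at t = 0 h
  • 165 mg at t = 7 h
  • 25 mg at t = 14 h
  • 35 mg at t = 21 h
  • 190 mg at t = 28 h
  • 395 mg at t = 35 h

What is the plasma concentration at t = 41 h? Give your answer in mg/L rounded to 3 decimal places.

562.268 mg/L

k = ln 2 / 17 = 0.04077 per h
Dose 1 (405 mg at t=0 h): 405·exp(−0.04077·41) = 76.110 mg/L
Dose 2 (165 mg at t=7 h): 165·exp(−0.04077·34) = 41.250 mg/L
Dose 3 (25 mg at t=14 h): 25·exp(−0.04077·27) = 8.314 mg/L
Dose 4 (35 mg at t=21 h): 35·exp(−0.04077·20) = 15.485 mg/L
Dose 5 (190 mg at t=28 h): 190·exp(−0.04077·13) = 111.829 mg/L
Dose 6 (395 mg at t=35 h): 395·exp(−0.04077·6) = 309.280 mg/L
C(41) = 76.110 + 41.250 + 8.314 + 15.485 + 111.829 + 309.280 = 562.268 mg/L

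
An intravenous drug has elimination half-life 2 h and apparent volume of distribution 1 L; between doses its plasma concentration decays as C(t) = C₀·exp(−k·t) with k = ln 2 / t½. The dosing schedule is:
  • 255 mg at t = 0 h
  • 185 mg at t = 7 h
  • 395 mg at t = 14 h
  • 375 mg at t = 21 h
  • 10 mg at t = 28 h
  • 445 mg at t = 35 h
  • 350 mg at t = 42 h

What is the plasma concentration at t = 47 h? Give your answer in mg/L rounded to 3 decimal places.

68.889 mg/L

k = ln 2 / 2 = 0.34657 per h
Dose 1 (255 mg at t=0 h): 255·exp(−0.34657·47) = 0.000 mg/L
Dose 2 (185 mg at t=7 h): 185·exp(−0.34657·40) = 0.000 mg/L
Dose 3 (395 mg at t=14 h): 395·exp(−0.34657·33) = 0.004 mg/L
Dose 4 (375 mg at t=21 h): 375·exp(−0.34657·26) = 0.046 mg/L
Dose 5 (10 mg at t=28 h): 10·exp(−0.34657·19) = 0.014 mg/L
Dose 6 (445 mg at t=35 h): 445·exp(−0.34657·12) = 6.953 mg/L
Dose 7 (350 mg at t=42 h): 350·exp(−0.34657·5) = 61.872 mg/L
C(47) = 0.000 + 0.000 + 0.004 + 0.046 + 0.014 + 6.953 + 61.872 = 68.889 mg/L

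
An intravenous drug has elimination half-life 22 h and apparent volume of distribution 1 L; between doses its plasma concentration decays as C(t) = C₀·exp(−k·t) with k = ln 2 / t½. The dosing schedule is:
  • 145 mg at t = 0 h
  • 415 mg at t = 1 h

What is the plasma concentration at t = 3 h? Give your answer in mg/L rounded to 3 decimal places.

521.579 mg/L

k = ln 2 / 22 = 0.03151 per h
Dose 1 (145 mg at t=0 h): 145·exp(−0.03151·3) = 131.922 mg/L
Dose 2 (415 mg at t=1 h): 415·exp(−0.03151·2) = 389.656 mg/L
C(3) = 131.922 + 389.656 = 521.579 mg/L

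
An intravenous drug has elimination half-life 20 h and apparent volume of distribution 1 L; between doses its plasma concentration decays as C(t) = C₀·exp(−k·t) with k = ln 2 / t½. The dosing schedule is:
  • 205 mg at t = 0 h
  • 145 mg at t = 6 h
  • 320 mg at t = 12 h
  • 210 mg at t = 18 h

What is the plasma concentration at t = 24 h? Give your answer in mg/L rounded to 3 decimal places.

k = ln 2 / 20 = 0.03466 per h
Dose 1 (205 mg at t=0 h): 205·exp(−0.03466·24) = 89.231 mg/L
Dose 2 (145 mg at t=6 h): 145·exp(−0.03466·18) = 77.704 mg/L
Dose 3 (320 mg at t=12 h): 320·exp(−0.03466·12) = 211.121 mg/L
Dose 4 (210 mg at t=18 h): 210·exp(−0.03466·6) = 170.573 mg/L
C(24) = 89.231 + 77.704 + 211.121 + 170.573 = 548.629 mg/L

548.629 mg/L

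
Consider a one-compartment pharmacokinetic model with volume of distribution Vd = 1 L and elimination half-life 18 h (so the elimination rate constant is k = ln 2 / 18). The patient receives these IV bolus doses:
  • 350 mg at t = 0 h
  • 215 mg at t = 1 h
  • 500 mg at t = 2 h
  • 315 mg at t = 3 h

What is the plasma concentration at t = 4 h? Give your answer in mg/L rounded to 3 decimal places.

k = ln 2 / 18 = 0.03851 per h
Dose 1 (350 mg at t=0 h): 350·exp(−0.03851·4) = 300.035 mg/L
Dose 2 (215 mg at t=1 h): 215·exp(−0.03851·3) = 191.543 mg/L
Dose 3 (500 mg at t=2 h): 500·exp(−0.03851·2) = 462.937 mg/L
Dose 4 (315 mg at t=3 h): 315·exp(−0.03851·1) = 303.101 mg/L
C(4) = 300.035 + 191.543 + 462.937 + 303.101 = 1257.616 mg/L

1257.616 mg/L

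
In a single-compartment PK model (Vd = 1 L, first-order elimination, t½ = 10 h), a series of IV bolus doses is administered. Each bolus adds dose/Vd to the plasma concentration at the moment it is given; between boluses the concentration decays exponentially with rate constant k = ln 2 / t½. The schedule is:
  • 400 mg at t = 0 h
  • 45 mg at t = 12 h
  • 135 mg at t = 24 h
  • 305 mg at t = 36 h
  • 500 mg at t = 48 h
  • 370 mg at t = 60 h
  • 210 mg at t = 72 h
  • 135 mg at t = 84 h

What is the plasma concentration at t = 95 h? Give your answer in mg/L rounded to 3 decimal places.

k = ln 2 / 10 = 0.06931 per h
Dose 1 (400 mg at t=0 h): 400·exp(−0.06931·95) = 0.552 mg/L
Dose 2 (45 mg at t=12 h): 45·exp(−0.06931·83) = 0.143 mg/L
Dose 3 (135 mg at t=24 h): 135·exp(−0.06931·71) = 0.984 mg/L
Dose 4 (305 mg at t=36 h): 305·exp(−0.06931·59) = 5.108 mg/L
Dose 5 (500 mg at t=48 h): 500·exp(−0.06931·47) = 19.237 mg/L
Dose 6 (370 mg at t=60 h): 370·exp(−0.06931·35) = 32.704 mg/L
Dose 7 (210 mg at t=72 h): 210·exp(−0.06931·23) = 42.643 mg/L
Dose 8 (135 mg at t=84 h): 135·exp(−0.06931·11) = 62.980 mg/L
C(95) = 0.552 + 0.143 + 0.984 + 5.108 + 19.237 + 32.704 + 42.643 + 62.980 = 164.350 mg/L

164.350 mg/L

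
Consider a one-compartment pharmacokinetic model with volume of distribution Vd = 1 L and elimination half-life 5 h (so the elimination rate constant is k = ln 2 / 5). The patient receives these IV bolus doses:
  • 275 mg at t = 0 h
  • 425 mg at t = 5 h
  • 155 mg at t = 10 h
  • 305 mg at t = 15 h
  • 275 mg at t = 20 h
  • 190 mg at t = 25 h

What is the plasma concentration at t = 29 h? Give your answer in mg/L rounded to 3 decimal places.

263.213 mg/L

k = ln 2 / 5 = 0.13863 per h
Dose 1 (275 mg at t=0 h): 275·exp(−0.13863·29) = 4.936 mg/L
Dose 2 (425 mg at t=5 h): 425·exp(−0.13863·24) = 15.256 mg/L
Dose 3 (155 mg at t=10 h): 155·exp(−0.13863·19) = 11.128 mg/L
Dose 4 (305 mg at t=15 h): 305·exp(−0.13863·14) = 43.794 mg/L
Dose 5 (275 mg at t=20 h): 275·exp(−0.13863·9) = 78.973 mg/L
Dose 6 (190 mg at t=25 h): 190·exp(−0.13863·4) = 109.126 mg/L
C(29) = 4.936 + 15.256 + 11.128 + 43.794 + 78.973 + 109.126 = 263.213 mg/L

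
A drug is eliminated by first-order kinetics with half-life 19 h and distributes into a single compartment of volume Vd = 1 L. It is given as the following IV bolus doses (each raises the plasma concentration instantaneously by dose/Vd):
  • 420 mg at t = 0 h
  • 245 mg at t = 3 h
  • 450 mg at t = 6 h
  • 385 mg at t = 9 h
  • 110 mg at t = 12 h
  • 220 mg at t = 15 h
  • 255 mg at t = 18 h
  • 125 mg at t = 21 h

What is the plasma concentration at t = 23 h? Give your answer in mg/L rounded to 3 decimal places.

k = ln 2 / 19 = 0.03648 per h
Dose 1 (420 mg at t=0 h): 420·exp(−0.03648·23) = 181.487 mg/L
Dose 2 (245 mg at t=3 h): 245·exp(−0.03648·20) = 118.112 mg/L
Dose 3 (450 mg at t=6 h): 450·exp(−0.03648·17) = 242.030 mg/L
Dose 4 (385 mg at t=9 h): 385·exp(−0.03648·14) = 231.020 mg/L
Dose 5 (110 mg at t=12 h): 110·exp(−0.03648·11) = 73.640 mg/L
Dose 6 (220 mg at t=15 h): 220·exp(−0.03648·8) = 164.313 mg/L
Dose 7 (255 mg at t=18 h): 255·exp(−0.03648·5) = 212.482 mg/L
Dose 8 (125 mg at t=21 h): 125·exp(−0.03648·2) = 116.204 mg/L
C(23) = 181.487 + 118.112 + 242.030 + 231.020 + 73.640 + 164.313 + 212.482 + 116.204 = 1339.288 mg/L

1339.288 mg/L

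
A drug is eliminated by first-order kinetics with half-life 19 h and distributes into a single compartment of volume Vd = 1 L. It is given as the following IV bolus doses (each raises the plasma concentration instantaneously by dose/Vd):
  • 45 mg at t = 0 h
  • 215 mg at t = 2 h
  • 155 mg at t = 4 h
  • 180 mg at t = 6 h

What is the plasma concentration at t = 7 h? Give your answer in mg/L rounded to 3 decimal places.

526.493 mg/L

k = ln 2 / 19 = 0.03648 per h
Dose 1 (45 mg at t=0 h): 45·exp(−0.03648·7) = 34.858 mg/L
Dose 2 (215 mg at t=2 h): 215·exp(−0.03648·5) = 179.151 mg/L
Dose 3 (155 mg at t=4 h): 155·exp(−0.03648·3) = 138.931 mg/L
Dose 4 (180 mg at t=6 h): 180·exp(−0.03648·1) = 173.552 mg/L
C(7) = 34.858 + 179.151 + 138.931 + 173.552 = 526.493 mg/L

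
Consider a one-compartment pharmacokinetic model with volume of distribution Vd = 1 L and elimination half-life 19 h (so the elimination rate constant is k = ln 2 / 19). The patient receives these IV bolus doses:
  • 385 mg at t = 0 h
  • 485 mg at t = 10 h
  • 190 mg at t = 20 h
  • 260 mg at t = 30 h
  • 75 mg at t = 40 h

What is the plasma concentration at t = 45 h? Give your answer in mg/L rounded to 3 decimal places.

499.075 mg/L

k = ln 2 / 19 = 0.03648 per h
Dose 1 (385 mg at t=0 h): 385·exp(−0.03648·45) = 74.558 mg/L
Dose 2 (485 mg at t=10 h): 485·exp(−0.03648·35) = 135.274 mg/L
Dose 3 (190 mg at t=20 h): 190·exp(−0.03648·25) = 76.324 mg/L
Dose 4 (260 mg at t=30 h): 260·exp(−0.03648·15) = 150.424 mg/L
Dose 5 (75 mg at t=40 h): 75·exp(−0.03648·5) = 62.495 mg/L
C(45) = 74.558 + 135.274 + 76.324 + 150.424 + 62.495 = 499.075 mg/L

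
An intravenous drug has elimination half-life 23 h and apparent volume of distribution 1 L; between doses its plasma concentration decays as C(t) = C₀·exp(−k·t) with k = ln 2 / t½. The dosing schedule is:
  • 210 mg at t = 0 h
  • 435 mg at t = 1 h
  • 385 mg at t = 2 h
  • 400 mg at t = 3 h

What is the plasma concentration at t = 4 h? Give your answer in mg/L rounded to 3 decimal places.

1334.154 mg/L

k = ln 2 / 23 = 0.03014 per h
Dose 1 (210 mg at t=0 h): 210·exp(−0.03014·4) = 186.151 mg/L
Dose 2 (435 mg at t=1 h): 435·exp(−0.03014·3) = 397.397 mg/L
Dose 3 (385 mg at t=2 h): 385·exp(−0.03014·2) = 362.480 mg/L
Dose 4 (400 mg at t=3 h): 400·exp(−0.03014·1) = 388.125 mg/L
C(4) = 186.151 + 397.397 + 362.480 + 388.125 = 1334.154 mg/L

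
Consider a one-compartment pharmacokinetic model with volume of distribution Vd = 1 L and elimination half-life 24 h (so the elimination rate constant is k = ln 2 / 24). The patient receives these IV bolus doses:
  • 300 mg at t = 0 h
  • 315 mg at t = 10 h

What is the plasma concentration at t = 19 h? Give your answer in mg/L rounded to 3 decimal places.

k = ln 2 / 24 = 0.02888 per h
Dose 1 (300 mg at t=0 h): 300·exp(−0.02888·19) = 173.303 mg/L
Dose 2 (315 mg at t=10 h): 315·exp(−0.02888·9) = 242.898 mg/L
C(19) = 173.303 + 242.898 = 416.201 mg/L

416.201 mg/L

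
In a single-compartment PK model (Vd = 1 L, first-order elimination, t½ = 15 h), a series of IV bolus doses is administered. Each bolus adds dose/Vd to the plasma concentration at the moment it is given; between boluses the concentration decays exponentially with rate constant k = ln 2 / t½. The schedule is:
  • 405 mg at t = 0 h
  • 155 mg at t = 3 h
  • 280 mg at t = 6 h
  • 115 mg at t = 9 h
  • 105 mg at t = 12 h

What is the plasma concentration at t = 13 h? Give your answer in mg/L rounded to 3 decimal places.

k = ln 2 / 15 = 0.04621 per h
Dose 1 (405 mg at t=0 h): 405·exp(−0.04621·13) = 222.107 mg/L
Dose 2 (155 mg at t=3 h): 155·exp(−0.04621·10) = 97.644 mg/L
Dose 3 (280 mg at t=6 h): 280·exp(−0.04621·7) = 202.618 mg/L
Dose 4 (115 mg at t=9 h): 115·exp(−0.04621·4) = 95.592 mg/L
Dose 5 (105 mg at t=12 h): 105·exp(−0.04621·1) = 100.258 mg/L
C(13) = 222.107 + 97.644 + 202.618 + 95.592 + 100.258 = 718.219 mg/L

718.219 mg/L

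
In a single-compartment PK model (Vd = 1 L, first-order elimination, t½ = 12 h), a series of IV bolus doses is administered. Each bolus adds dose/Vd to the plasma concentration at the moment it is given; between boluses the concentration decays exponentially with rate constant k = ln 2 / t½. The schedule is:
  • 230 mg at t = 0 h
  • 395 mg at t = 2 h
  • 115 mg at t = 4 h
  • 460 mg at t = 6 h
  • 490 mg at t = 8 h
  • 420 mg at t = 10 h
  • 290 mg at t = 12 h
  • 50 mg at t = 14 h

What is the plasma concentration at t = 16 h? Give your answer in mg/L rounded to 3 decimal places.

1463.278 mg/L

k = ln 2 / 12 = 0.05776 per h
Dose 1 (230 mg at t=0 h): 230·exp(−0.05776·16) = 91.276 mg/L
Dose 2 (395 mg at t=2 h): 395·exp(−0.05776·14) = 175.952 mg/L
Dose 3 (115 mg at t=4 h): 115·exp(−0.05776·12) = 57.500 mg/L
Dose 4 (460 mg at t=6 h): 460·exp(−0.05776·10) = 258.166 mg/L
Dose 5 (490 mg at t=8 h): 490·exp(−0.05776·8) = 308.681 mg/L
Dose 6 (420 mg at t=10 h): 420·exp(−0.05776·6) = 296.985 mg/L
Dose 7 (290 mg at t=12 h): 290·exp(−0.05776·4) = 230.173 mg/L
Dose 8 (50 mg at t=14 h): 50·exp(−0.05776·2) = 44.545 mg/L
C(16) = 91.276 + 175.952 + 57.500 + 258.166 + 308.681 + 296.985 + 230.173 + 44.545 = 1463.278 mg/L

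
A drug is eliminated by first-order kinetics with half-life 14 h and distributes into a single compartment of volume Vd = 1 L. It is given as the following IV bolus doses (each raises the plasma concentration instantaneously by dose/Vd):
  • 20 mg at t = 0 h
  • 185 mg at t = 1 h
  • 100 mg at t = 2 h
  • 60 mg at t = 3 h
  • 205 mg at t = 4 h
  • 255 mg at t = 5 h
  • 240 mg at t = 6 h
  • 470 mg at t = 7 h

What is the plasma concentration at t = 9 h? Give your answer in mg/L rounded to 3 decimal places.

k = ln 2 / 14 = 0.04951 per h
Dose 1 (20 mg at t=0 h): 20·exp(−0.04951·9) = 12.809 mg/L
Dose 2 (185 mg at t=1 h): 185·exp(−0.04951·8) = 124.496 mg/L
Dose 3 (100 mg at t=2 h): 100·exp(−0.04951·7) = 70.711 mg/L
Dose 4 (60 mg at t=3 h): 60·exp(−0.04951·6) = 44.580 mg/L
Dose 5 (205 mg at t=4 h): 205·exp(−0.04951·5) = 160.045 mg/L
Dose 6 (255 mg at t=5 h): 255·exp(−0.04951·4) = 209.186 mg/L
Dose 7 (240 mg at t=6 h): 240·exp(−0.04951·3) = 206.873 mg/L
Dose 8 (470 mg at t=7 h): 470·exp(−0.04951·2) = 425.690 mg/L
C(9) = 12.809 + 124.496 + 70.711 + 44.580 + 160.045 + 209.186 + 206.873 + 425.690 = 1254.390 mg/L

1254.390 mg/L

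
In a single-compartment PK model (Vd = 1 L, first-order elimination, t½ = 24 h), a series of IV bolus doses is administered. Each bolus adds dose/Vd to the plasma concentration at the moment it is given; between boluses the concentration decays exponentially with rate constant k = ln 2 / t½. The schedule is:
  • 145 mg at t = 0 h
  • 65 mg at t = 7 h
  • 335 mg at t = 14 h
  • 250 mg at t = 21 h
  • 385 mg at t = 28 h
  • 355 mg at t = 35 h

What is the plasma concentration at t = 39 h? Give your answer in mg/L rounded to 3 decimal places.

980.670 mg/L

k = ln 2 / 24 = 0.02888 per h
Dose 1 (145 mg at t=0 h): 145·exp(−0.02888·39) = 47.010 mg/L
Dose 2 (65 mg at t=7 h): 65·exp(−0.02888·32) = 25.795 mg/L
Dose 3 (335 mg at t=14 h): 335·exp(−0.02888·25) = 162.732 mg/L
Dose 4 (250 mg at t=21 h): 250·exp(−0.02888·18) = 148.651 mg/L
Dose 5 (385 mg at t=28 h): 385·exp(−0.02888·11) = 280.213 mg/L
Dose 6 (355 mg at t=35 h): 355·exp(−0.02888·4) = 316.269 mg/L
C(39) = 47.010 + 25.795 + 162.732 + 148.651 + 280.213 + 316.269 = 980.670 mg/L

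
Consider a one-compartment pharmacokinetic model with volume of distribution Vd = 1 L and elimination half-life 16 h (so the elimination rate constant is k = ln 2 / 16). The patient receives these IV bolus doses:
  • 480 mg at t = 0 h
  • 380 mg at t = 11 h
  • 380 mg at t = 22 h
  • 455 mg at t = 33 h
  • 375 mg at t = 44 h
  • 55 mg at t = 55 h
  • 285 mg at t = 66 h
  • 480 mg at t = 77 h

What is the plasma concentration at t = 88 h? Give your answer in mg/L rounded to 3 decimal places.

k = ln 2 / 16 = 0.04332 per h
Dose 1 (480 mg at t=0 h): 480·exp(−0.04332·88) = 10.607 mg/L
Dose 2 (380 mg at t=11 h): 380·exp(−0.04332·77) = 13.523 mg/L
Dose 3 (380 mg at t=22 h): 380·exp(−0.04332·66) = 21.779 mg/L
Dose 4 (455 mg at t=33 h): 455·exp(−0.04332·55) = 41.997 mg/L
Dose 5 (375 mg at t=44 h): 375·exp(−0.04332·44) = 55.744 mg/L
Dose 6 (55 mg at t=55 h): 55·exp(−0.04332·33) = 13.167 mg/L
Dose 7 (285 mg at t=66 h): 285·exp(−0.04332·22) = 109.883 mg/L
Dose 8 (480 mg at t=77 h): 480·exp(−0.04332·11) = 298.046 mg/L
C(88) = 10.607 + 13.523 + 21.779 + 41.997 + 55.744 + 13.167 + 109.883 + 298.046 = 564.745 mg/L

564.745 mg/L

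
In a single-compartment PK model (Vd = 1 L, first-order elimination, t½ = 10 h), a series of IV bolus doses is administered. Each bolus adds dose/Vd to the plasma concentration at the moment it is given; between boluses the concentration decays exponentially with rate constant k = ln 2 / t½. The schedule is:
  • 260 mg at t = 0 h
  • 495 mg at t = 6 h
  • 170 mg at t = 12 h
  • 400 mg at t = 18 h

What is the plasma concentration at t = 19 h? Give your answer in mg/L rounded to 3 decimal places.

748.558 mg/L

k = ln 2 / 10 = 0.06931 per h
Dose 1 (260 mg at t=0 h): 260·exp(−0.06931·19) = 69.665 mg/L
Dose 2 (495 mg at t=6 h): 495·exp(−0.06931·13) = 201.032 mg/L
Dose 3 (170 mg at t=12 h): 170·exp(−0.06931·7) = 104.647 mg/L
Dose 4 (400 mg at t=18 h): 400·exp(−0.06931·1) = 373.213 mg/L
C(19) = 69.665 + 201.032 + 104.647 + 373.213 = 748.558 mg/L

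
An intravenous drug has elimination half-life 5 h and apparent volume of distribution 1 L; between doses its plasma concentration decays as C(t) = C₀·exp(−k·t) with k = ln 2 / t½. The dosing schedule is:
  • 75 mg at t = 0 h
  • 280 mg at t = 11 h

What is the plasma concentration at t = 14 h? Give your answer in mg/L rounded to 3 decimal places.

195.500 mg/L

k = ln 2 / 5 = 0.13863 per h
Dose 1 (75 mg at t=0 h): 75·exp(−0.13863·14) = 10.769 mg/L
Dose 2 (280 mg at t=11 h): 280·exp(−0.13863·3) = 184.731 mg/L
C(14) = 10.769 + 184.731 = 195.500 mg/L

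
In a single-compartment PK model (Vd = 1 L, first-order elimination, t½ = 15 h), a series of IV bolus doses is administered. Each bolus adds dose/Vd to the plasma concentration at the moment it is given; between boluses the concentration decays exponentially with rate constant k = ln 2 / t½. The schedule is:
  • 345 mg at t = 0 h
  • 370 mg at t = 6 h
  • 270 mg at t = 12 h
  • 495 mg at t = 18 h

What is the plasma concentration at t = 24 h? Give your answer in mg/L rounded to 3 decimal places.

k = ln 2 / 15 = 0.04621 per h
Dose 1 (345 mg at t=0 h): 345·exp(−0.04621·24) = 113.808 mg/L
Dose 2 (370 mg at t=6 h): 370·exp(−0.04621·18) = 161.052 mg/L
Dose 3 (270 mg at t=12 h): 270·exp(−0.04621·12) = 155.074 mg/L
Dose 4 (495 mg at t=18 h): 495·exp(−0.04621·6) = 375.140 mg/L
C(24) = 113.808 + 161.052 + 155.074 + 375.140 = 805.074 mg/L

805.074 mg/L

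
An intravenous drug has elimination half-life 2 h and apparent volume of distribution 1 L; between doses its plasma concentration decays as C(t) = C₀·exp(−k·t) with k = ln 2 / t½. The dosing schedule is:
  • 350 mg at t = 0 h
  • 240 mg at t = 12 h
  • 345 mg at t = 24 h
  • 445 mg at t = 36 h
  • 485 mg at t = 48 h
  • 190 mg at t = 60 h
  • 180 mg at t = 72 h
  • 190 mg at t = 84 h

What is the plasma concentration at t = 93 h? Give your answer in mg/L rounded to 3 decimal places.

k = ln 2 / 2 = 0.34657 per h
Dose 1 (350 mg at t=0 h): 350·exp(−0.34657·93) = 0.000 mg/L
Dose 2 (240 mg at t=12 h): 240·exp(−0.34657·81) = 0.000 mg/L
Dose 3 (345 mg at t=24 h): 345·exp(−0.34657·69) = 0.000 mg/L
Dose 4 (445 mg at t=36 h): 445·exp(−0.34657·57) = 0.000 mg/L
Dose 5 (485 mg at t=48 h): 485·exp(−0.34657·45) = 0.000 mg/L
Dose 6 (190 mg at t=60 h): 190·exp(−0.34657·33) = 0.002 mg/L
Dose 7 (180 mg at t=72 h): 180·exp(−0.34657·21) = 0.124 mg/L
Dose 8 (190 mg at t=84 h): 190·exp(−0.34657·9) = 8.397 mg/L
C(93) = 0.000 + 0.000 + 0.000 + 0.000 + 0.000 + 0.002 + 0.124 + 8.397 = 8.523 mg/L

8.523 mg/L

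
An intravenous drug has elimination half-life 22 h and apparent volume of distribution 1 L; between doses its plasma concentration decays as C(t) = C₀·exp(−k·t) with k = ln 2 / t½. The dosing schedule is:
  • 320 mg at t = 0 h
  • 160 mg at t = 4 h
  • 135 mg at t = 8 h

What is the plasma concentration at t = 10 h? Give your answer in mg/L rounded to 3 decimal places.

492.713 mg/L

k = ln 2 / 22 = 0.03151 per h
Dose 1 (320 mg at t=0 h): 320·exp(−0.03151·10) = 233.517 mg/L
Dose 2 (160 mg at t=4 h): 160·exp(−0.03151·6) = 132.441 mg/L
Dose 3 (135 mg at t=8 h): 135·exp(−0.03151·2) = 126.756 mg/L
C(10) = 233.517 + 132.441 + 126.756 = 492.713 mg/L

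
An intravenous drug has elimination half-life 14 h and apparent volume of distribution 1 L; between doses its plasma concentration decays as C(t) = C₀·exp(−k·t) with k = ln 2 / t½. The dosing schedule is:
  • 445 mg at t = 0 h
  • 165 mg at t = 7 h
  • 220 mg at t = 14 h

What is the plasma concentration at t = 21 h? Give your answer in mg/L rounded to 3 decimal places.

395.395 mg/L

k = ln 2 / 14 = 0.04951 per h
Dose 1 (445 mg at t=0 h): 445·exp(−0.04951·21) = 157.331 mg/L
Dose 2 (165 mg at t=7 h): 165·exp(−0.04951·14) = 82.500 mg/L
Dose 3 (220 mg at t=14 h): 220·exp(−0.04951·7) = 155.563 mg/L
C(21) = 157.331 + 82.500 + 155.563 = 395.395 mg/L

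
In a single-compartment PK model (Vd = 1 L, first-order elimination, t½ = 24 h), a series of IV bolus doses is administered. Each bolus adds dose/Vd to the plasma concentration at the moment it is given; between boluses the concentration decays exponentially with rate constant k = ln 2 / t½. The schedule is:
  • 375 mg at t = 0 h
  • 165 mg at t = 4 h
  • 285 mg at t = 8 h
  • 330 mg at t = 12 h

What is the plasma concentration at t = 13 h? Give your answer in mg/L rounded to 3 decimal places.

k = ln 2 / 24 = 0.02888 per h
Dose 1 (375 mg at t=0 h): 375·exp(−0.02888·13) = 257.616 mg/L
Dose 2 (165 mg at t=4 h): 165·exp(−0.02888·9) = 127.232 mg/L
Dose 3 (285 mg at t=8 h): 285·exp(−0.02888·5) = 246.678 mg/L
Dose 4 (330 mg at t=12 h): 330·exp(−0.02888·1) = 320.606 mg/L
C(13) = 257.616 + 127.232 + 246.678 + 320.606 = 952.132 mg/L

952.132 mg/L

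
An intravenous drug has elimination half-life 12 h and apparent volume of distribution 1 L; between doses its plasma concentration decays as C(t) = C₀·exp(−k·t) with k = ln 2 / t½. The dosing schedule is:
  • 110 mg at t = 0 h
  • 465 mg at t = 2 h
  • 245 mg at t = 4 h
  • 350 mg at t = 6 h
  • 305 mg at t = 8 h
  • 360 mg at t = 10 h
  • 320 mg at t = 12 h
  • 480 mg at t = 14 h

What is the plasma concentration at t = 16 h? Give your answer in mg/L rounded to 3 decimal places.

1698.030 mg/L

k = ln 2 / 12 = 0.05776 per h
Dose 1 (110 mg at t=0 h): 110·exp(−0.05776·16) = 43.654 mg/L
Dose 2 (465 mg at t=2 h): 465·exp(−0.05776·14) = 207.134 mg/L
Dose 3 (245 mg at t=4 h): 245·exp(−0.05776·12) = 122.500 mg/L
Dose 4 (350 mg at t=6 h): 350·exp(−0.05776·10) = 196.431 mg/L
Dose 5 (305 mg at t=8 h): 305·exp(−0.05776·8) = 192.138 mg/L
Dose 6 (360 mg at t=10 h): 360·exp(−0.05776·6) = 254.558 mg/L
Dose 7 (320 mg at t=12 h): 320·exp(−0.05776·4) = 253.984 mg/L
Dose 8 (480 mg at t=14 h): 480·exp(−0.05776·2) = 427.631 mg/L
C(16) = 43.654 + 207.134 + 122.500 + 196.431 + 192.138 + 254.558 + 253.984 + 427.631 = 1698.030 mg/L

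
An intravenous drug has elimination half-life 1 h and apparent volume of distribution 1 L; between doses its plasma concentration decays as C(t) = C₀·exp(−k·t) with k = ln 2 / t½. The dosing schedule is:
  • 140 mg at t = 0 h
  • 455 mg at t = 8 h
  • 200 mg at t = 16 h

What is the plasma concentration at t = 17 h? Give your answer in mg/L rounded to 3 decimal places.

100.890 mg/L

k = ln 2 / 1 = 0.69315 per h
Dose 1 (140 mg at t=0 h): 140·exp(−0.69315·17) = 0.001 mg/L
Dose 2 (455 mg at t=8 h): 455·exp(−0.69315·9) = 0.889 mg/L
Dose 3 (200 mg at t=16 h): 200·exp(−0.69315·1) = 100.000 mg/L
C(17) = 0.001 + 0.889 + 100.000 = 100.890 mg/L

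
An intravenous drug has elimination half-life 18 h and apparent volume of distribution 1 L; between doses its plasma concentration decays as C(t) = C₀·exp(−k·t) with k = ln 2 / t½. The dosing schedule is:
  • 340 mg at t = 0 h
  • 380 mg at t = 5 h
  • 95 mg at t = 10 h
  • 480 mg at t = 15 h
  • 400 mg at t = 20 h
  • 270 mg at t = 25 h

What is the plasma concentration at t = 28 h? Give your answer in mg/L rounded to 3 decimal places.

k = ln 2 / 18 = 0.03851 per h
Dose 1 (340 mg at t=0 h): 340·exp(−0.03851·28) = 115.667 mg/L
Dose 2 (380 mg at t=5 h): 380·exp(−0.03851·23) = 156.724 mg/L
Dose 3 (95 mg at t=10 h): 95·exp(−0.03851·18) = 47.500 mg/L
Dose 4 (480 mg at t=15 h): 480·exp(−0.03851·13) = 290.958 mg/L
Dose 5 (400 mg at t=20 h): 400·exp(−0.03851·8) = 293.947 mg/L
Dose 6 (270 mg at t=25 h): 270·exp(−0.03851·3) = 240.543 mg/L
C(28) = 115.667 + 156.724 + 47.500 + 290.958 + 293.947 + 240.543 = 1145.338 mg/L

1145.338 mg/L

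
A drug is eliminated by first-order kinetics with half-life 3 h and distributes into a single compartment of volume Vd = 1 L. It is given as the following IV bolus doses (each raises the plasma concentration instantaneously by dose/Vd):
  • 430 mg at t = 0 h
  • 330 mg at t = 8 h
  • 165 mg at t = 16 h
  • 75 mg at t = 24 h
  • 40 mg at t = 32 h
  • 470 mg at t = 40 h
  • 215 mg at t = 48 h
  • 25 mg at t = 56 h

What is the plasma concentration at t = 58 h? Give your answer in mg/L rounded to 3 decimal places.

44.565 mg/L

k = ln 2 / 3 = 0.23105 per h
Dose 1 (430 mg at t=0 h): 430·exp(−0.23105·58) = 0.001 mg/L
Dose 2 (330 mg at t=8 h): 330·exp(−0.23105·50) = 0.003 mg/L
Dose 3 (165 mg at t=16 h): 165·exp(−0.23105·42) = 0.010 mg/L
Dose 4 (75 mg at t=24 h): 75·exp(−0.23105·34) = 0.029 mg/L
Dose 5 (40 mg at t=32 h): 40·exp(−0.23105·26) = 0.098 mg/L
Dose 6 (470 mg at t=40 h): 470·exp(−0.23105·18) = 7.344 mg/L
Dose 7 (215 mg at t=48 h): 215·exp(−0.23105·10) = 21.331 mg/L
Dose 8 (25 mg at t=56 h): 25·exp(−0.23105·2) = 15.749 mg/L
C(58) = 0.001 + 0.003 + 0.010 + 0.029 + 0.098 + 7.344 + 21.331 + 15.749 = 44.565 mg/L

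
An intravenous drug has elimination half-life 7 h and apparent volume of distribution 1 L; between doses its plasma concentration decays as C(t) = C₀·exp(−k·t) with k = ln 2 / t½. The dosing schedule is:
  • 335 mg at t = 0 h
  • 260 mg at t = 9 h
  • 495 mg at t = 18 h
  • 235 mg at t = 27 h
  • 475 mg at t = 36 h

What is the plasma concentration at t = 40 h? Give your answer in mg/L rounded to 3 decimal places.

k = ln 2 / 7 = 0.09902 per h
Dose 1 (335 mg at t=0 h): 335·exp(−0.09902·40) = 6.381 mg/L
Dose 2 (260 mg at t=9 h): 260·exp(−0.09902·31) = 12.074 mg/L
Dose 3 (495 mg at t=18 h): 495·exp(−0.09902·22) = 56.042 mg/L
Dose 4 (235 mg at t=27 h): 235·exp(−0.09902·13) = 64.865 mg/L
Dose 5 (475 mg at t=36 h): 475·exp(−0.09902·4) = 319.651 mg/L
C(40) = 6.381 + 12.074 + 56.042 + 64.865 + 319.651 = 459.013 mg/L

459.013 mg/L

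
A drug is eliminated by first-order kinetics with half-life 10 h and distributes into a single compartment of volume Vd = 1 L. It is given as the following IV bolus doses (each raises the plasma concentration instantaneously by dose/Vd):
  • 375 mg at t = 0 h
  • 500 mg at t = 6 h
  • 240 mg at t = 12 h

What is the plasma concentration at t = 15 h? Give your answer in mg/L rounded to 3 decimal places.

k = ln 2 / 10 = 0.06931 per h
Dose 1 (375 mg at t=0 h): 375·exp(−0.06931·15) = 132.583 mg/L
Dose 2 (500 mg at t=6 h): 500·exp(−0.06931·9) = 267.943 mg/L
Dose 3 (240 mg at t=12 h): 240·exp(−0.06931·3) = 194.941 mg/L
C(15) = 132.583 + 267.943 + 194.941 = 595.466 mg/L

595.466 mg/L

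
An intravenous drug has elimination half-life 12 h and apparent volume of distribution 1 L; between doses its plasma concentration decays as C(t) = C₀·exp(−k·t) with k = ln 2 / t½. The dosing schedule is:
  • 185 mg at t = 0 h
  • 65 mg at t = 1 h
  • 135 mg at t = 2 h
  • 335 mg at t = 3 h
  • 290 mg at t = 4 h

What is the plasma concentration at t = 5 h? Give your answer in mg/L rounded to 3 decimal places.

k = ln 2 / 12 = 0.05776 per h
Dose 1 (185 mg at t=0 h): 185·exp(−0.05776·5) = 138.593 mg/L
Dose 2 (65 mg at t=1 h): 65·exp(−0.05776·4) = 51.591 mg/L
Dose 3 (135 mg at t=2 h): 135·exp(−0.05776·3) = 113.521 mg/L
Dose 4 (335 mg at t=3 h): 335·exp(−0.05776·2) = 298.451 mg/L
Dose 5 (290 mg at t=4 h): 290·exp(−0.05776·1) = 273.724 mg/L
C(5) = 138.593 + 51.591 + 113.521 + 298.451 + 273.724 = 875.880 mg/L

875.880 mg/L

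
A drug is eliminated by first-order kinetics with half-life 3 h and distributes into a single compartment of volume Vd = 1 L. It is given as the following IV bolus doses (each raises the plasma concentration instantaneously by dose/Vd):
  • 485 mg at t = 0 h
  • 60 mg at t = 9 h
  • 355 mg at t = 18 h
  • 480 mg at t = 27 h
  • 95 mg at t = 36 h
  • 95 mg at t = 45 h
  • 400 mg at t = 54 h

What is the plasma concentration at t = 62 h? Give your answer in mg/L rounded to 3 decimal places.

k = ln 2 / 3 = 0.23105 per h
Dose 1 (485 mg at t=0 h): 485·exp(−0.23105·62) = 0.000 mg/L
Dose 2 (60 mg at t=9 h): 60·exp(−0.23105·53) = 0.000 mg/L
Dose 3 (355 mg at t=18 h): 355·exp(−0.23105·44) = 0.014 mg/L
Dose 4 (480 mg at t=27 h): 480·exp(−0.23105·35) = 0.148 mg/L
Dose 5 (95 mg at t=36 h): 95·exp(−0.23105·26) = 0.234 mg/L
Dose 6 (95 mg at t=45 h): 95·exp(−0.23105·17) = 1.870 mg/L
Dose 7 (400 mg at t=54 h): 400·exp(−0.23105·8) = 62.996 mg/L
C(62) = 0.000 + 0.000 + 0.014 + 0.148 + 0.234 + 1.870 + 62.996 = 65.262 mg/L

65.262 mg/L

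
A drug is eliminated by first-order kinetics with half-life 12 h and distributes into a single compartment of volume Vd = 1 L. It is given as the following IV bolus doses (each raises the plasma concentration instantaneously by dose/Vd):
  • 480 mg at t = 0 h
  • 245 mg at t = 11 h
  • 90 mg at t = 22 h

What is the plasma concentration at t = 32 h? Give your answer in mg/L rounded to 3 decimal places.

k = ln 2 / 12 = 0.05776 per h
Dose 1 (480 mg at t=0 h): 480·exp(−0.05776·32) = 75.595 mg/L
Dose 2 (245 mg at t=11 h): 245·exp(−0.05776·21) = 72.839 mg/L
Dose 3 (90 mg at t=22 h): 90·exp(−0.05776·10) = 50.511 mg/L
C(32) = 75.595 + 72.839 + 50.511 = 198.945 mg/L

198.945 mg/L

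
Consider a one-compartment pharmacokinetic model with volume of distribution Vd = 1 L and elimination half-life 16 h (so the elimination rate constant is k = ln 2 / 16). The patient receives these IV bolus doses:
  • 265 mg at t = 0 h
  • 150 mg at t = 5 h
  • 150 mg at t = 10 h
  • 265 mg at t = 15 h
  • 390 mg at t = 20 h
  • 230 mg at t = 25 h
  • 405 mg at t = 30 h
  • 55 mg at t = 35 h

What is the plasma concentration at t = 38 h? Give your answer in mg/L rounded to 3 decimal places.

873.883 mg/L

k = ln 2 / 16 = 0.04332 per h
Dose 1 (265 mg at t=0 h): 265·exp(−0.04332·38) = 51.086 mg/L
Dose 2 (150 mg at t=5 h): 150·exp(−0.04332·33) = 35.910 mg/L
Dose 3 (150 mg at t=10 h): 150·exp(−0.04332·28) = 44.595 mg/L
Dose 4 (265 mg at t=15 h): 265·exp(−0.04332·23) = 97.840 mg/L
Dose 5 (390 mg at t=20 h): 390·exp(−0.04332·18) = 178.816 mg/L
Dose 6 (230 mg at t=25 h): 230·exp(−0.04332·13) = 130.961 mg/L
Dose 7 (405 mg at t=30 h): 405·exp(−0.04332·8) = 286.378 mg/L
Dose 8 (55 mg at t=35 h): 55·exp(−0.04332·3) = 48.297 mg/L
C(38) = 51.086 + 35.910 + 44.595 + 97.840 + 178.816 + 130.961 + 286.378 + 48.297 = 873.883 mg/L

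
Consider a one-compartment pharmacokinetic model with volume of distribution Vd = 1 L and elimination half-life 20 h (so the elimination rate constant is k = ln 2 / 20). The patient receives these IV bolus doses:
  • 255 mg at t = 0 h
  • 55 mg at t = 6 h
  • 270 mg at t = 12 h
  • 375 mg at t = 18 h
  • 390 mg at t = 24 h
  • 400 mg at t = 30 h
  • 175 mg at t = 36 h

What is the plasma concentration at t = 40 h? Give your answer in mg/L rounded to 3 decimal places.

1017.118 mg/L

k = ln 2 / 20 = 0.03466 per h
Dose 1 (255 mg at t=0 h): 255·exp(−0.03466·40) = 63.750 mg/L
Dose 2 (55 mg at t=6 h): 55·exp(−0.03466·34) = 16.928 mg/L
Dose 3 (270 mg at t=12 h): 270·exp(−0.03466·28) = 102.311 mg/L
Dose 4 (375 mg at t=18 h): 375·exp(−0.03466·22) = 174.944 mg/L
Dose 5 (390 mg at t=24 h): 390·exp(−0.03466·16) = 223.996 mg/L
Dose 6 (400 mg at t=30 h): 400·exp(−0.03466·10) = 282.843 mg/L
Dose 7 (175 mg at t=36 h): 175·exp(−0.03466·4) = 152.346 mg/L
C(40) = 63.750 + 16.928 + 102.311 + 174.944 + 223.996 + 282.843 + 152.346 = 1017.118 mg/L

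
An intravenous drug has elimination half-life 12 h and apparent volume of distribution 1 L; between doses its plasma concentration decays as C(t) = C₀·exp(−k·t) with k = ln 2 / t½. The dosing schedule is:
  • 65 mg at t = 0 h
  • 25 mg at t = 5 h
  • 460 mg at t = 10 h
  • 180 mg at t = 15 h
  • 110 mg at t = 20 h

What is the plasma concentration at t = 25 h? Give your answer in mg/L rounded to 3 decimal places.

400.047 mg/L

k = ln 2 / 12 = 0.05776 per h
Dose 1 (65 mg at t=0 h): 65·exp(−0.05776·25) = 15.338 mg/L
Dose 2 (25 mg at t=5 h): 25·exp(−0.05776·20) = 7.875 mg/L
Dose 3 (460 mg at t=10 h): 460·exp(−0.05776·15) = 193.406 mg/L
Dose 4 (180 mg at t=15 h): 180·exp(−0.05776·10) = 101.022 mg/L
Dose 5 (110 mg at t=20 h): 110·exp(−0.05776·5) = 82.407 mg/L
C(25) = 15.338 + 7.875 + 193.406 + 101.022 + 82.407 = 400.047 mg/L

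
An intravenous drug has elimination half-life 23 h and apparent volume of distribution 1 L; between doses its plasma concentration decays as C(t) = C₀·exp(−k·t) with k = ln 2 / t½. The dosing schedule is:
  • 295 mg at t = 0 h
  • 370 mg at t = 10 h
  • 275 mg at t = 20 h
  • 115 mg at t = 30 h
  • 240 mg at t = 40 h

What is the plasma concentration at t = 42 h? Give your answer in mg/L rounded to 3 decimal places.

672.019 mg/L

k = ln 2 / 23 = 0.03014 per h
Dose 1 (295 mg at t=0 h): 295·exp(−0.03014·42) = 83.198 mg/L
Dose 2 (370 mg at t=10 h): 370·exp(−0.03014·32) = 141.051 mg/L
Dose 3 (275 mg at t=20 h): 275·exp(−0.03014·22) = 141.707 mg/L
Dose 4 (115 mg at t=30 h): 115·exp(−0.03014·12) = 80.101 mg/L
Dose 5 (240 mg at t=40 h): 240·exp(−0.03014·2) = 225.962 mg/L
C(42) = 83.198 + 141.051 + 141.707 + 80.101 + 225.962 = 672.019 mg/L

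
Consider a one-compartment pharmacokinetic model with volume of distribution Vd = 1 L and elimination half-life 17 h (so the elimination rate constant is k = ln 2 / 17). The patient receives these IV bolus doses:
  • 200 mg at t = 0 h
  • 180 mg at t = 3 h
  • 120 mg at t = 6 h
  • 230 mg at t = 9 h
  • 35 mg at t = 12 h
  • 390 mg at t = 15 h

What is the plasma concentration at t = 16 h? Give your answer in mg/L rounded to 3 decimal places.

k = ln 2 / 17 = 0.04077 per h
Dose 1 (200 mg at t=0 h): 200·exp(−0.04077·16) = 104.162 mg/L
Dose 2 (180 mg at t=3 h): 180·exp(−0.04077·13) = 105.943 mg/L
Dose 3 (120 mg at t=6 h): 120·exp(−0.04077·10) = 79.819 mg/L
Dose 4 (230 mg at t=9 h): 230·exp(−0.04077·7) = 172.892 mg/L
Dose 5 (35 mg at t=12 h): 35·exp(−0.04077·4) = 29.733 mg/L
Dose 6 (390 mg at t=15 h): 390·exp(−0.04077·1) = 374.418 mg/L
C(16) = 104.162 + 105.943 + 79.819 + 172.892 + 29.733 + 374.418 = 866.966 mg/L

866.966 mg/L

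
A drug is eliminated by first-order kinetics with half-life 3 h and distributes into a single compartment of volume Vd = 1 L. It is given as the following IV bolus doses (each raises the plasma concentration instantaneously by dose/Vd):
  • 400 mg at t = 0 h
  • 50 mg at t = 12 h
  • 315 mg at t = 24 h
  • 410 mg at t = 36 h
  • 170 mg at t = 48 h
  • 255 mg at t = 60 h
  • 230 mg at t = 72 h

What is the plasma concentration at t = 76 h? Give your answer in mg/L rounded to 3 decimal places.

k = ln 2 / 3 = 0.23105 per h
Dose 1 (400 mg at t=0 h): 400·exp(−0.23105·76) = 0.000 mg/L
Dose 2 (50 mg at t=12 h): 50·exp(−0.23105·64) = 0.000 mg/L
Dose 3 (315 mg at t=24 h): 315·exp(−0.23105·52) = 0.002 mg/L
Dose 4 (410 mg at t=36 h): 410·exp(−0.23105·40) = 0.040 mg/L
Dose 5 (170 mg at t=48 h): 170·exp(−0.23105·28) = 0.264 mg/L
Dose 6 (255 mg at t=60 h): 255·exp(−0.23105·16) = 6.325 mg/L
Dose 7 (230 mg at t=72 h): 230·exp(−0.23105·4) = 91.276 mg/L
C(76) = 0.000 + 0.000 + 0.002 + 0.040 + 0.264 + 6.325 + 91.276 = 97.906 mg/L

97.906 mg/L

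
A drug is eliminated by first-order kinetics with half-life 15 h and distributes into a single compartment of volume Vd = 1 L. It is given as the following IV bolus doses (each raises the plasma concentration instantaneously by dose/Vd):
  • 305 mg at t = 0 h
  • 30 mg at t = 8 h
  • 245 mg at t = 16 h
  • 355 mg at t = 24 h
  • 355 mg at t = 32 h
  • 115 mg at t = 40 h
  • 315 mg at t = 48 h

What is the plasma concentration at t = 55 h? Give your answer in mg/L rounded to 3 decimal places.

560.678 mg/L

k = ln 2 / 15 = 0.04621 per h
Dose 1 (305 mg at t=0 h): 305·exp(−0.04621·55) = 24.017 mg/L
Dose 2 (30 mg at t=8 h): 30·exp(−0.04621·47) = 3.419 mg/L
Dose 3 (245 mg at t=16 h): 245·exp(−0.04621·39) = 40.410 mg/L
Dose 4 (355 mg at t=24 h): 355·exp(−0.04621·31) = 84.742 mg/L
Dose 5 (355 mg at t=32 h): 355·exp(−0.04621·23) = 122.645 mg/L
Dose 6 (115 mg at t=40 h): 115·exp(−0.04621·15) = 57.500 mg/L
Dose 7 (315 mg at t=48 h): 315·exp(−0.04621·7) = 227.945 mg/L
C(55) = 24.017 + 3.419 + 40.410 + 84.742 + 122.645 + 57.500 + 227.945 = 560.678 mg/L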